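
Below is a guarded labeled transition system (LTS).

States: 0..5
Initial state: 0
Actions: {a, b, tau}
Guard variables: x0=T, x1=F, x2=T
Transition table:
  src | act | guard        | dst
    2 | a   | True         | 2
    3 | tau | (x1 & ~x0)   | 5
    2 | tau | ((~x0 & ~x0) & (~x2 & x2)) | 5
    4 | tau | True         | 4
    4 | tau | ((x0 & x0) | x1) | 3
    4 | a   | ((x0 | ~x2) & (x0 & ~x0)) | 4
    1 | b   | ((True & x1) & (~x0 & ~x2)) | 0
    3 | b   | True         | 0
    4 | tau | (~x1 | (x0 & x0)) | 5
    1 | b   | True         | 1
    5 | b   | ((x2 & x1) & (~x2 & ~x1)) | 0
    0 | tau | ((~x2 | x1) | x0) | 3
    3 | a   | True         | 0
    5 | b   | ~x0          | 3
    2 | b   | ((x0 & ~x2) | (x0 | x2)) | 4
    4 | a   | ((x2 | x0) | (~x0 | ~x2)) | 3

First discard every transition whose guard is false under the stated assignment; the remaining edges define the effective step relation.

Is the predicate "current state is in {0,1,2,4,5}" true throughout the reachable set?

Safe = {0,1,2,4,5}
R = {0,3}
  0: ✓
  3: outside
reach 3 via tau — violates

Answer: INVARIANT VIOLATED at state 3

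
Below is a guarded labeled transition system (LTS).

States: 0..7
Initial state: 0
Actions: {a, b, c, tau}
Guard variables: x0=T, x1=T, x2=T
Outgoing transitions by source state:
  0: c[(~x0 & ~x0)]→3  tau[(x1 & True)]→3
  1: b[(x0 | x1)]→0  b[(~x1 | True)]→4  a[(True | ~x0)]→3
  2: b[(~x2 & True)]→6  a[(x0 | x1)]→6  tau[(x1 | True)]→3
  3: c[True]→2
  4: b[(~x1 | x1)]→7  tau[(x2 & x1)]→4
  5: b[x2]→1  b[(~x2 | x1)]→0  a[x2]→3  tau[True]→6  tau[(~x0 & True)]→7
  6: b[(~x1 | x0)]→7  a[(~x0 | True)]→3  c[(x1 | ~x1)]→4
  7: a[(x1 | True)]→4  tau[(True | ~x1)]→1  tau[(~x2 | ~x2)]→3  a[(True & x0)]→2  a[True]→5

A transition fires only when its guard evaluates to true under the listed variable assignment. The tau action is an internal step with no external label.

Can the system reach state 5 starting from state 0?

Answer: REACHABLE

Working:
20 transition(s) survive guard evaluation.
Layer 0: {0}
Layer 1: {3}  now seen {0,3}
Layer 2: {2}  now seen {0,2,3}
Layer 3: {6}  now seen {0,2,3,6}
Layer 4: {4,7}  now seen {0,2,3,4,6,7}
Layer 5: {1,5}  now seen {0,1,2,3,4,5,6,7}
R = {0,1,2,3,4,5,6,7}
trace reaching 5: tau·c·a·b·a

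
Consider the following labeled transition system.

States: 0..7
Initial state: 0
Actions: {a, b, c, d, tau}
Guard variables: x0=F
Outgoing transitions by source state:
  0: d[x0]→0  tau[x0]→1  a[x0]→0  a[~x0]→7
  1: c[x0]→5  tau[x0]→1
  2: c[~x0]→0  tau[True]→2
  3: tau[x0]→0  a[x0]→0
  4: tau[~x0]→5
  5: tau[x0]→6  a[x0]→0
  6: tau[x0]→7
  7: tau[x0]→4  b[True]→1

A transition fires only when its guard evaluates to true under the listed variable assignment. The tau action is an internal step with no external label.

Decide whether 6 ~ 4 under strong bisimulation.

Answer: NOT BISIMILAR

Working:
Bisimulation quotient by refinement:
  P[0] = {{0,1,2,3,4,5,6,7}}
  P[1] = {{0},{1,3,5,6},{2},{4},{7}}
5 equivalence class(es) (converged in 2)
[6]={1,3,5,6}  [4]={4}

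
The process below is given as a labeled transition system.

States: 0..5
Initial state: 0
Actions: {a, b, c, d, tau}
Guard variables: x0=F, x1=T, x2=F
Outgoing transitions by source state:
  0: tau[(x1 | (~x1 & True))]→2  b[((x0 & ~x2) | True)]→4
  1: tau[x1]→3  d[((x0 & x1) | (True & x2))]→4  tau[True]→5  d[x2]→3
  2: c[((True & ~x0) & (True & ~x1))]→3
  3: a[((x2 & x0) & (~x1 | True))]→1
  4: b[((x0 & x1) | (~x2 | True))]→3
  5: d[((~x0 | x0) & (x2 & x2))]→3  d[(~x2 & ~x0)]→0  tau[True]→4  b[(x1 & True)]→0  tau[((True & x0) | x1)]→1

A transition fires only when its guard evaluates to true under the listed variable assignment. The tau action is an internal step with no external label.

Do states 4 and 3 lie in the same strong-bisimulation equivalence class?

Answer: NOT BISIMILAR

Working:
Refine partition for ~:
  P[0] = {{0,1,2,3,4,5}}
  P[1] = {{0},{1},{2,3},{4},{5}}
5 equivalence class(es) (converged in 2)
[4]={4}  [3]={2,3}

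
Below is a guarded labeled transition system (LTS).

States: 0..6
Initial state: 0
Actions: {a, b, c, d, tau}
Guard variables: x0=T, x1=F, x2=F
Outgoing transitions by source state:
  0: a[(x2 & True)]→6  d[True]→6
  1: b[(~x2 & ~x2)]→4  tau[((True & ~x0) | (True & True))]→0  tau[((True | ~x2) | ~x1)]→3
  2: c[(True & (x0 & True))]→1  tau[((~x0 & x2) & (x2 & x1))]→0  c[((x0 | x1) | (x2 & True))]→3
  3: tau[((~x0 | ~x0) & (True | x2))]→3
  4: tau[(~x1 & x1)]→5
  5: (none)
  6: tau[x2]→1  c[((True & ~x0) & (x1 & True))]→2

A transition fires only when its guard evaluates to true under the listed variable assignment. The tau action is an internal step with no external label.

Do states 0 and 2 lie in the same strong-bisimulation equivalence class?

Bisimulation quotient by refinement:
  P[0] = {{0,1,2,3,4,5,6}}
  P[1] = {{0},{1},{2},{3,4,5,6}}
Fixed point at round 2; 4 class(es).
[0]={0}  [2]={2}

Answer: NOT BISIMILAR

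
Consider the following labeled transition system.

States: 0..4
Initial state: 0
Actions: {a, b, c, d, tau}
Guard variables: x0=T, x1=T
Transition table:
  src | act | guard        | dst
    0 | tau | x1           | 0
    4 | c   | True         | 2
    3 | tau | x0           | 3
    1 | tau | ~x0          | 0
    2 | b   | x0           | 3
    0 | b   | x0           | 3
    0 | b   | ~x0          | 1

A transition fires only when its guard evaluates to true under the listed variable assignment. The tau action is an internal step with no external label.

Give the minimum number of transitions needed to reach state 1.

Answer: UNREACHABLE

Working:
BFS to 1:
  L0 = {0}
  L1 = {3}
1 never appears.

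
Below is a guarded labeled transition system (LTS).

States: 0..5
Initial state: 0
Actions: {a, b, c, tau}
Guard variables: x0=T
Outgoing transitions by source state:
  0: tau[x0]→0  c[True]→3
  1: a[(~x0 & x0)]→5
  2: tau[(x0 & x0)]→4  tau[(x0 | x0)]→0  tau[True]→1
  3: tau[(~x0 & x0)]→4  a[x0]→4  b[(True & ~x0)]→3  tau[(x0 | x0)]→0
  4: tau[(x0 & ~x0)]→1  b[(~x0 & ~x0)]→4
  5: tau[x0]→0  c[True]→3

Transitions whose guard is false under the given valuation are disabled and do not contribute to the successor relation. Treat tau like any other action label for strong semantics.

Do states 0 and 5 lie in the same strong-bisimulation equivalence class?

Answer: BISIMILAR

Trace:
Compute ~ classes (split until stable):
  π0 = {{0,1,2,3,4,5}}
  π1 = {{0,5},{1,4},{2},{3}}
Fixed point at round 2; 4 class(es).
0∈{0,5}, 5∈{0,5}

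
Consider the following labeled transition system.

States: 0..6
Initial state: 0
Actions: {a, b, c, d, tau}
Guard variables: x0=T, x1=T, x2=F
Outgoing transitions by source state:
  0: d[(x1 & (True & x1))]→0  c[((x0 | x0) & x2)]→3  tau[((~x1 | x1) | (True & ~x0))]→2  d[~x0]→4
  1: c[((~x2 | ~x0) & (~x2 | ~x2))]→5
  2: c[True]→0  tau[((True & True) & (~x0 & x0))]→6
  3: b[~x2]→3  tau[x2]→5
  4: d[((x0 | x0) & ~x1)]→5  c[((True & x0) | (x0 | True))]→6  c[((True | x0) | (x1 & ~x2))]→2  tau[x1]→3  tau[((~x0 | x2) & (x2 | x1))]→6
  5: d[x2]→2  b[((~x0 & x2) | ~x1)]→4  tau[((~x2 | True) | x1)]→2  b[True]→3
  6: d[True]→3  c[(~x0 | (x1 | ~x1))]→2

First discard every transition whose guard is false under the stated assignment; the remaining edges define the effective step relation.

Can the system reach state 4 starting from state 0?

After dropping false guards: 12 live edges.
depth 0: {0}
depth 1: {2}  cumulative {0,2}
Reach set: {0,2}

Answer: UNREACHABLE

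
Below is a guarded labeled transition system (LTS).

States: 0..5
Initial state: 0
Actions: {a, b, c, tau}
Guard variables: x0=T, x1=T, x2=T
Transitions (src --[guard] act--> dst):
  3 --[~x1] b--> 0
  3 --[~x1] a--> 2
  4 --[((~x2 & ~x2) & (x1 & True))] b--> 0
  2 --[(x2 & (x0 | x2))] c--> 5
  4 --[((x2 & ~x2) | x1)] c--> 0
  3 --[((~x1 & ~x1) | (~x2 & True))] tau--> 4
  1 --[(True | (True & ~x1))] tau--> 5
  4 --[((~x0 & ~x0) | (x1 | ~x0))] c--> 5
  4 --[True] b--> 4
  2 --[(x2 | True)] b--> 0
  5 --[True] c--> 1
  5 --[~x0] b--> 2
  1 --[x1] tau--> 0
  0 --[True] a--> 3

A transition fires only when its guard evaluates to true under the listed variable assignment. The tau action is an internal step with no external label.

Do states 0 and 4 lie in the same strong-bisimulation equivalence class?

Bisimulation quotient by refinement:
  P[0] = {{0,1,2,3,4,5}}
  P[1] = {{0},{1},{2,4},{3},{5}}
  P[2] = {{0},{1},{2},{3},{4},{5}}
stable after 3 split(s): 6 block(s)
class of 0: {0}; class of 4: {4}

Answer: NOT BISIMILAR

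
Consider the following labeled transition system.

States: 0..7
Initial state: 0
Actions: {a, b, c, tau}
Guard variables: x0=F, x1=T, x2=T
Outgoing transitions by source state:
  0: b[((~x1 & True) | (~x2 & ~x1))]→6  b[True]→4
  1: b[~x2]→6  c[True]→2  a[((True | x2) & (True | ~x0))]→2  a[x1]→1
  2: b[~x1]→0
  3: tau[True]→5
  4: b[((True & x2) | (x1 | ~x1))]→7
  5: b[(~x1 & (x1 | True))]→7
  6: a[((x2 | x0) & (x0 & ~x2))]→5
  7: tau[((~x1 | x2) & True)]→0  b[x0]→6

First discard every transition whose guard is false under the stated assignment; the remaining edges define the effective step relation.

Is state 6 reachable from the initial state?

Guard filter leaves 7 enabled edge(s).
Layer 0: {0}
Layer 1: {4}  total {0,4}
Layer 2: {7}  total {0,4,7}
R = {0,4,7}

Answer: UNREACHABLE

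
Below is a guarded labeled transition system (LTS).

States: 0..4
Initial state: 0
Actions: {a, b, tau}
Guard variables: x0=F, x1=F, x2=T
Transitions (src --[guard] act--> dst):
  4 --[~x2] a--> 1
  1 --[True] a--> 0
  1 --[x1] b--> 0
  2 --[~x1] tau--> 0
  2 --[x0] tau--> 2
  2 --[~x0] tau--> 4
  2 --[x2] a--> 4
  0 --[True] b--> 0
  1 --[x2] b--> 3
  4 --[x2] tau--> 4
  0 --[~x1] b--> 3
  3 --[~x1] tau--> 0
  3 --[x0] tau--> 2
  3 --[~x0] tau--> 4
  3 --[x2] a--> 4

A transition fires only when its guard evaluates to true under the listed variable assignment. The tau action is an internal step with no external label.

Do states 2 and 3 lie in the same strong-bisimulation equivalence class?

Answer: BISIMILAR

Working:
Compute ~ classes (split until stable):
  round 0: {{0,1,2,3,4}}
  round 1: {{0},{1},{2,3},{4}}
4 equivalence class(es) (converged in 2)
[2]={2,3}  [3]={2,3}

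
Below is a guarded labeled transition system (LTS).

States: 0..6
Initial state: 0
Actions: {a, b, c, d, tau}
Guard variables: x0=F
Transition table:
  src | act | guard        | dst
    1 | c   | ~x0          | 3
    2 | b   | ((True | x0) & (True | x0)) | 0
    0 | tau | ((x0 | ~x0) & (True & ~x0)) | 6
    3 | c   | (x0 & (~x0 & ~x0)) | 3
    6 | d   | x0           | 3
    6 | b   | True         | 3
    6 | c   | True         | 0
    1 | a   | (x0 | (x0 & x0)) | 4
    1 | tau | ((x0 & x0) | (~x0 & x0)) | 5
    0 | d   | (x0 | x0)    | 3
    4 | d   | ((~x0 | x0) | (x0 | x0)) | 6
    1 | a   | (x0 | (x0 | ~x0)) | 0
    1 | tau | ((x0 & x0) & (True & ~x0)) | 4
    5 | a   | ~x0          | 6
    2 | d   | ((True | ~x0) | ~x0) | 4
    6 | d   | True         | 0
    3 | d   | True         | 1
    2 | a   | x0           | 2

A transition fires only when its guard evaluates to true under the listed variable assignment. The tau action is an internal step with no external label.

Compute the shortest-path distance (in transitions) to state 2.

Answer: UNREACHABLE

Analysis:
Breadth-first toward 2:
  Layer 0: {0}
  Layer 1: {6}
  Layer 2: {3}
  Layer 3: {1}
2 never appears.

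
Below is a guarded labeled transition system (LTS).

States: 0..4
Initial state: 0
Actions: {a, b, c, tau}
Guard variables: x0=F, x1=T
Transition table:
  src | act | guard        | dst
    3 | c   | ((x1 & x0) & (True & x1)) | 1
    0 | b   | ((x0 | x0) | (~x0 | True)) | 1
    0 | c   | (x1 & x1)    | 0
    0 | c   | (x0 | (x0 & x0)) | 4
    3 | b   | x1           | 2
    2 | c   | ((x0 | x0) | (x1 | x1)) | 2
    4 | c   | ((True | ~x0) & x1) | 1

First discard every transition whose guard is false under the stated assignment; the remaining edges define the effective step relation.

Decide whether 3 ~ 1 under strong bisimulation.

Answer: NOT BISIMILAR

Working:
Bisimulation quotient by refinement:
  π0 = {{0,1,2,3,4}}
  π1 = {{0},{1},{2,4},{3}}
  π2 = {{0},{1},{2},{3},{4}}
5 equivalence class(es) (converged in 3)
3∈{3}, 1∈{1}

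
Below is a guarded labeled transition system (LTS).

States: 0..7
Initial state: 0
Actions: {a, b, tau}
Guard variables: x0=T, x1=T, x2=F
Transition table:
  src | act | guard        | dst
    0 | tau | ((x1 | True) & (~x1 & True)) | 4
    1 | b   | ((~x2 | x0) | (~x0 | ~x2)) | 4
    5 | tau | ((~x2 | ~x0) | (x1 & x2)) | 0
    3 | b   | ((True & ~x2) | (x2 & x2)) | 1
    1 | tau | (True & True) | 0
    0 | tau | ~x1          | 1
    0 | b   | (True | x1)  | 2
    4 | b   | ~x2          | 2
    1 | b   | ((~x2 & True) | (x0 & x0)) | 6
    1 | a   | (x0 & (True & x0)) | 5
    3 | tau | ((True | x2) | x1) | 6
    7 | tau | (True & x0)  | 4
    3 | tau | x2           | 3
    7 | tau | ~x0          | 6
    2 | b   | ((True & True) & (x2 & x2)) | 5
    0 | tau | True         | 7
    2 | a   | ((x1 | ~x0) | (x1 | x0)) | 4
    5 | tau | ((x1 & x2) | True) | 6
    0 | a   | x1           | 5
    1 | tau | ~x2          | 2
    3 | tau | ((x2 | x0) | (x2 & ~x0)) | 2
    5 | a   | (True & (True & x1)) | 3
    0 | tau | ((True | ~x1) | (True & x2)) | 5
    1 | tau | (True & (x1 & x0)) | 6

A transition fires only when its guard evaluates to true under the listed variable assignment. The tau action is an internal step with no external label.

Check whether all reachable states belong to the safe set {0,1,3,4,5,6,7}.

Answer: INVARIANT VIOLATED at state 2

Working:
Safe = {0,1,3,4,5,6,7}
R = {0,1,2,3,4,5,6,7}
  0: ok
  1: ok
  2: outside
  3: ok
  4: ok
  5: ok
  6: ok
  7: ok
witness against invariant: b → 2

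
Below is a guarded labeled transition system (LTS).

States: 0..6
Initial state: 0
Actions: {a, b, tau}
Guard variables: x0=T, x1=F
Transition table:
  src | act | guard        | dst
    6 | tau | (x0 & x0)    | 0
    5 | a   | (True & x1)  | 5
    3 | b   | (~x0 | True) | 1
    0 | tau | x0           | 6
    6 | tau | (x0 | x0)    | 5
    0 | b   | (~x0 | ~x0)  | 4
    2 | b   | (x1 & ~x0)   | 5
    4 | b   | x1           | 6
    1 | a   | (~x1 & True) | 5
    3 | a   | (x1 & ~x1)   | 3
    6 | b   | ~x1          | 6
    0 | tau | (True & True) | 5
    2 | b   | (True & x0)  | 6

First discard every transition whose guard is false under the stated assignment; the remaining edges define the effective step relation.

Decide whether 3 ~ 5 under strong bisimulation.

Answer: NOT BISIMILAR

Working:
Bisimulation quotient by refinement:
  P[0] = {{0,1,2,3,4,5,6}}
  P[1] = {{0},{1},{2,3},{4,5},{6}}
  P[2] = {{0},{1},{2},{3},{4,5},{6}}
stable after 3 split(s): 6 block(s)
class of 3: {3}; class of 5: {4,5}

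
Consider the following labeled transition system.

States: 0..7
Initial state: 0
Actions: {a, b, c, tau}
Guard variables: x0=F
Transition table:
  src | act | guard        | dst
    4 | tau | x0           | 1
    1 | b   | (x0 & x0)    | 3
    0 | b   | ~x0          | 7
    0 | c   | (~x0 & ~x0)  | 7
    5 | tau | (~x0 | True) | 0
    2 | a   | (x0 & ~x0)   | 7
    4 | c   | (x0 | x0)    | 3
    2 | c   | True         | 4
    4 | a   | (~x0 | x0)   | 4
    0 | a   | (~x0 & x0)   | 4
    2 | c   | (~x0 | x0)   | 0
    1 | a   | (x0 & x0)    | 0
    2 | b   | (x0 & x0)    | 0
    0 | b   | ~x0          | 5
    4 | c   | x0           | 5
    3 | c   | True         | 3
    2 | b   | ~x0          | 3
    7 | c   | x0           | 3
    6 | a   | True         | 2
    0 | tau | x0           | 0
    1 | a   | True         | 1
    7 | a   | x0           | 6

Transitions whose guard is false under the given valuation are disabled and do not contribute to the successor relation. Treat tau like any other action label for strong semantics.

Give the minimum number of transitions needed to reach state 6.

Answer: UNREACHABLE

Trace:
Layered search for 6:
  L0 = {0}
  L1 = {5,7}
6 never appears.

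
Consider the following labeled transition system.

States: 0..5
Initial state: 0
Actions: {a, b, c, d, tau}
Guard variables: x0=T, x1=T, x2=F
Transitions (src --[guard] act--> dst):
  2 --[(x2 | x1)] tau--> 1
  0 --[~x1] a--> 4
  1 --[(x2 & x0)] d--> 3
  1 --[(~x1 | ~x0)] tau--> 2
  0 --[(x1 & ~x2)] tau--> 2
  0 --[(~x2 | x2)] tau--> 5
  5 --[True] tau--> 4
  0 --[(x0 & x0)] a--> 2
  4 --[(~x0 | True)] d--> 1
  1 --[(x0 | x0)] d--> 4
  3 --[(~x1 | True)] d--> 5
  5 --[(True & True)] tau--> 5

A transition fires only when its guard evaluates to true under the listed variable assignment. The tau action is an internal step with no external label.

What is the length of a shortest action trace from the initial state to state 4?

Answer: 2

Working:
Layered search for 4:
  Layer 0: {0}
  Layer 1: {2,5}
  Layer 2: {1,4}
4 enters at depth 2; path tau·tau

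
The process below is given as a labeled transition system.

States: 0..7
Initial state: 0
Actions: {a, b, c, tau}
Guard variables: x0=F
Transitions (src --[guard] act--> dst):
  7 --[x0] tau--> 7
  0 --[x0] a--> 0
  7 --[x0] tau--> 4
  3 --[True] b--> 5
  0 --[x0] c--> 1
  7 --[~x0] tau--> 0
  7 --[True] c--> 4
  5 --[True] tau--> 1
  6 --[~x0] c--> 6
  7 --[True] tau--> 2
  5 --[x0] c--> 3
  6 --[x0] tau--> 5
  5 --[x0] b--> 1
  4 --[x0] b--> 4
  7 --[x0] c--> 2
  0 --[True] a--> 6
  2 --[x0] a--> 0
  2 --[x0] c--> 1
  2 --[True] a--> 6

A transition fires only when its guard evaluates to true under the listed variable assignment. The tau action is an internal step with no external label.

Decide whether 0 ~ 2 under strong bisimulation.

Compute ~ classes (split until stable):
  round 0: {{0,1,2,3,4,5,6,7}}
  round 1: {{0,2},{1,4},{3},{5},{6},{7}}
Fixed point at round 2; 6 class(es).
[0]={0,2}  [2]={0,2}

Answer: BISIMILAR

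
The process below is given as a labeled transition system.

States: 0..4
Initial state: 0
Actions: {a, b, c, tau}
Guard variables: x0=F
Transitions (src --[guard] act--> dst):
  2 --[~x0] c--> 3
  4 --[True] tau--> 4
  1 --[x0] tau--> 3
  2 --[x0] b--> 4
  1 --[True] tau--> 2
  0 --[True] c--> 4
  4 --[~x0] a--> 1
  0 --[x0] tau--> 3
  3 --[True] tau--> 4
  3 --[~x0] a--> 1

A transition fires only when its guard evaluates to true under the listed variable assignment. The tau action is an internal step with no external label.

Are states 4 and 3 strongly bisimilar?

Answer: BISIMILAR

Working:
Bisimulation quotient by refinement:
  π0 = {{0,1,2,3,4}}
  π1 = {{0,2},{1},{3,4}}
Fixed point at round 2; 3 class(es).
[4]={3,4}  [3]={3,4}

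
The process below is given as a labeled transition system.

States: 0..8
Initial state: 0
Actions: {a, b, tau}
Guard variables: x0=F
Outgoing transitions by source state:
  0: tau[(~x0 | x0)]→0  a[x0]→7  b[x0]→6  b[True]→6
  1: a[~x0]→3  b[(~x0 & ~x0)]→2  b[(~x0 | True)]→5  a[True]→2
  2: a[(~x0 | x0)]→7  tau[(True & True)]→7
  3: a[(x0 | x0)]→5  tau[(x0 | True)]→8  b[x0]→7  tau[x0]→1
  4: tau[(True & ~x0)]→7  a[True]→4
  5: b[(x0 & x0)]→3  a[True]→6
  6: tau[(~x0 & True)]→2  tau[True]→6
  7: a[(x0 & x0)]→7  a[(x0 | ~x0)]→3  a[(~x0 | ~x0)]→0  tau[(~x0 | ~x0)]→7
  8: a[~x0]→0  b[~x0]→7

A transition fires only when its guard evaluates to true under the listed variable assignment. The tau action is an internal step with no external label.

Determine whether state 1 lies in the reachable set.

After dropping false guards: 19 live edges.
Layer 0: {0}
Layer 1: {6}  now seen {0,6}
Layer 2: {2}  now seen {0,2,6}
Layer 3: {7}  now seen {0,2,6,7}
Layer 4: {3}  now seen {0,2,3,6,7}
Layer 5: {8}  now seen {0,2,3,6,7,8}
Reach set: {0,2,3,6,7,8}

Answer: UNREACHABLE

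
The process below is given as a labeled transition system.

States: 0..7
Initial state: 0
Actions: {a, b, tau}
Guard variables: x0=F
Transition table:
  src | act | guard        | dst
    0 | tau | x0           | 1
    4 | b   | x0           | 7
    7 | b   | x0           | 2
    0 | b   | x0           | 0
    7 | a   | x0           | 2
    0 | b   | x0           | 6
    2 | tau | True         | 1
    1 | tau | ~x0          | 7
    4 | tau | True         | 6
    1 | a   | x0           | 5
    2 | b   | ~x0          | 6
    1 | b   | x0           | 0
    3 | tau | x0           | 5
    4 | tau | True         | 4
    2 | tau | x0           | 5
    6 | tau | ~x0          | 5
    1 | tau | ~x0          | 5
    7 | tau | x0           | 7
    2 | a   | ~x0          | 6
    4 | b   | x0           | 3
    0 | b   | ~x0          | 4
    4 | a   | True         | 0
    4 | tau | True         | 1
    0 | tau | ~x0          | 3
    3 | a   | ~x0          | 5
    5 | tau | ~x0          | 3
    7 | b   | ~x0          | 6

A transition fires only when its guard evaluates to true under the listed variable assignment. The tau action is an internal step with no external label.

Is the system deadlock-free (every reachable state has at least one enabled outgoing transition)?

Reachable = {0,1,3,4,5,6,7}
  0: b→4  tau→3  [2 out]
  1: tau→5  tau→7  [2 out]
  3: a→5  [1 out]
  4: a→0  tau→1  tau→4  tau→6  [4 out]
  5: tau→3  [1 out]
  6: tau→5  [1 out]
  7: b→6  [1 out]

Answer: DEADLOCK-FREE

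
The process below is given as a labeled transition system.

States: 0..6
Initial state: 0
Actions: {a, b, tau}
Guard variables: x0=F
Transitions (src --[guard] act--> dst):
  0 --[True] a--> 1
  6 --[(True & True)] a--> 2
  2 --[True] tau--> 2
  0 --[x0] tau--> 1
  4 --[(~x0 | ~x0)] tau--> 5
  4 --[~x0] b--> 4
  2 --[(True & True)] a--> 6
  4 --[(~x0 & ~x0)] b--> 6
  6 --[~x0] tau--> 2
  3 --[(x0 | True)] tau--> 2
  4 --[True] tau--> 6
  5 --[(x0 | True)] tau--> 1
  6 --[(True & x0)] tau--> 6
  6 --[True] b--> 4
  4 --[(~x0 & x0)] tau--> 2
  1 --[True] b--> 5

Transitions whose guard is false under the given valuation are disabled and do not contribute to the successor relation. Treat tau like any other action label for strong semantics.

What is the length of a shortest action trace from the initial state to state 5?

Breadth-first toward 5:
  L0 = {0}
  L1 = {1}
  L2 = {5}
first hit 5 at d=2 via a·b

Answer: 2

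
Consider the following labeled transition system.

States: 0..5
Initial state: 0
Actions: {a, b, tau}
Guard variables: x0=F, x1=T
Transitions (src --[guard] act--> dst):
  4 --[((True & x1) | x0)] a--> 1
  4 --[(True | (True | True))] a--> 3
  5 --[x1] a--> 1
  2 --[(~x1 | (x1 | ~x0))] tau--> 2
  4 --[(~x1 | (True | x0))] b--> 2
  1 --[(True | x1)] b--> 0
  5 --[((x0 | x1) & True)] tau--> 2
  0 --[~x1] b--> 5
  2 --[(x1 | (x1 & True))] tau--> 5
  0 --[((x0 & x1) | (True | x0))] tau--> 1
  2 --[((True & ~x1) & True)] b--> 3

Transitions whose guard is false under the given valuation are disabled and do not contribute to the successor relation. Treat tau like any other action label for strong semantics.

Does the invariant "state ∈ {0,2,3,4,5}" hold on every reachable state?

Answer: INVARIANT VIOLATED at state 1

Trace:
Allowed set {0,2,3,4,5}
Reachable = {0,1}
  0: safe
  1: outside
witness against invariant: tau → 1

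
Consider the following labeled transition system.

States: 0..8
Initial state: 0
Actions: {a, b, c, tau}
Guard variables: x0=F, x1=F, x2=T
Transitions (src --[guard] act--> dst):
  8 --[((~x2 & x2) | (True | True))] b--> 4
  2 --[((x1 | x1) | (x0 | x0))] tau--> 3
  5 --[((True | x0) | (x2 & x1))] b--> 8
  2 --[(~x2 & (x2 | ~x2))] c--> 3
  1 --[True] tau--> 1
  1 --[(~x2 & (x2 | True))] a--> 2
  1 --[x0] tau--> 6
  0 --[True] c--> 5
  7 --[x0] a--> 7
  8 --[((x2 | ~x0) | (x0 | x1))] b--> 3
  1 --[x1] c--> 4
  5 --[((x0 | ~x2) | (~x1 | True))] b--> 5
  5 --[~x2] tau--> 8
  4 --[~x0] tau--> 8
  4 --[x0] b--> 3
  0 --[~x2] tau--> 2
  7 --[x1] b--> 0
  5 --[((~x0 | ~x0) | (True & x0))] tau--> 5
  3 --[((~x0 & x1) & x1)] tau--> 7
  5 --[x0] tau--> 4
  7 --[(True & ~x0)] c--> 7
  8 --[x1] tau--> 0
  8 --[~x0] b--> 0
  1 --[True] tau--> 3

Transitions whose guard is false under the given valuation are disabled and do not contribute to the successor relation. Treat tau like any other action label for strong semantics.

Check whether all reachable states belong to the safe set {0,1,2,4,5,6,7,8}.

Safe = {0,1,2,4,5,6,7,8}
Reachable = {0,3,4,5,8}
  0: ok
  3: VIOLATES
  4: ok
  5: ok
  8: ok
counterexample path to 3: c·b·b

Answer: INVARIANT VIOLATED at state 3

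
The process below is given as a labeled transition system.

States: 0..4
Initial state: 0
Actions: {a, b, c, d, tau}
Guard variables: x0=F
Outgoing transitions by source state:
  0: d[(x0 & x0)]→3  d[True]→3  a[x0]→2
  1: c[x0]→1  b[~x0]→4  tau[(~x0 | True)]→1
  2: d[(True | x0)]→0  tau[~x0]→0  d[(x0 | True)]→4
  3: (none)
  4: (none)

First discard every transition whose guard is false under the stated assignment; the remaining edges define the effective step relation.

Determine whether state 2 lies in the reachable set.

Guard filter leaves 6 enabled edge(s).
Layer 0: {0}
Layer 1: {3}  now seen {0,3}
R = {0,3}

Answer: UNREACHABLE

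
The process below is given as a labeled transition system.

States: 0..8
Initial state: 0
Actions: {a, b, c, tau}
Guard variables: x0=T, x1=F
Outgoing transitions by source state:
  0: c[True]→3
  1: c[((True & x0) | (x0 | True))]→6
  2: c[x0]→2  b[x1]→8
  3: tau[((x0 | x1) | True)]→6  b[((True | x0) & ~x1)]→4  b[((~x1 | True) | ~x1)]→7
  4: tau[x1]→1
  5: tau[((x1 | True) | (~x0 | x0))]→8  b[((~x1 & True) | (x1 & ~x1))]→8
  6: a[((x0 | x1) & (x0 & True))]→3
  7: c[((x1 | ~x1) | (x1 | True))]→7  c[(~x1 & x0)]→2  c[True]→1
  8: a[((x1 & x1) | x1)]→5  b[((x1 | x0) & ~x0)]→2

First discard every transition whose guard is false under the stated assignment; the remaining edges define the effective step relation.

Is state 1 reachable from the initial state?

Guard filter leaves 12 enabled edge(s).
Layer 0: {0}
Layer 1: {3}  now seen {0,3}
Layer 2: {4,6,7}  now seen {0,3,4,6,7}
Layer 3: {1,2}  now seen {0,1,2,3,4,6,7}
R = {0,1,2,3,4,6,7}
witness 1: c·b·c

Answer: REACHABLE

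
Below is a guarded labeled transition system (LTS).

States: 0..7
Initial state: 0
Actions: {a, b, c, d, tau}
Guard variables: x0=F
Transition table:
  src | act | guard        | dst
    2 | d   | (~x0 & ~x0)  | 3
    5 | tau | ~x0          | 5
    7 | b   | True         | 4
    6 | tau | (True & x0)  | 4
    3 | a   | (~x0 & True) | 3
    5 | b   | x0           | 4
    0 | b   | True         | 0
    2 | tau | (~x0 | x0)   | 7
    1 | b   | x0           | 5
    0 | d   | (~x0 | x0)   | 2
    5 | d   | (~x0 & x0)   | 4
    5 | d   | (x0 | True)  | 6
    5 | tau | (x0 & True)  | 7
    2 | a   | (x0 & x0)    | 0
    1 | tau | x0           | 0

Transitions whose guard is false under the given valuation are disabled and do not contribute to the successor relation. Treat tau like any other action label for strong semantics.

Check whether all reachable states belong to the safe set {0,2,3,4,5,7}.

Answer: INVARIANT HOLDS

Analysis:
Allowed set {0,2,3,4,5,7}
R = {0,2,3,4,7}
  0: ✓
  2: ✓
  3: ✓
  4: ✓
  7: ✓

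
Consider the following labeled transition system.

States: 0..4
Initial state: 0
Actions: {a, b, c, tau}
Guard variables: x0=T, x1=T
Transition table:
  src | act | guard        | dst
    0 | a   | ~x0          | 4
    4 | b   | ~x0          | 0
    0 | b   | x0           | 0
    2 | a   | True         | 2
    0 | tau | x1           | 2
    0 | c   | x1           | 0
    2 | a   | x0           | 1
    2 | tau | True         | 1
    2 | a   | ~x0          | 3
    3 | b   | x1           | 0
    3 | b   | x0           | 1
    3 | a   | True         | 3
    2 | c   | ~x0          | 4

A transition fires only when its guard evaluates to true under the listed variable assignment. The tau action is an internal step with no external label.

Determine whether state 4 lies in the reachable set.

Guard filter leaves 9 enabled edge(s).
depth 0: {0}
depth 1: {2}  cumulative {0,2}
depth 2: {1}  cumulative {0,1,2}
Reachable = {0,1,2}

Answer: UNREACHABLE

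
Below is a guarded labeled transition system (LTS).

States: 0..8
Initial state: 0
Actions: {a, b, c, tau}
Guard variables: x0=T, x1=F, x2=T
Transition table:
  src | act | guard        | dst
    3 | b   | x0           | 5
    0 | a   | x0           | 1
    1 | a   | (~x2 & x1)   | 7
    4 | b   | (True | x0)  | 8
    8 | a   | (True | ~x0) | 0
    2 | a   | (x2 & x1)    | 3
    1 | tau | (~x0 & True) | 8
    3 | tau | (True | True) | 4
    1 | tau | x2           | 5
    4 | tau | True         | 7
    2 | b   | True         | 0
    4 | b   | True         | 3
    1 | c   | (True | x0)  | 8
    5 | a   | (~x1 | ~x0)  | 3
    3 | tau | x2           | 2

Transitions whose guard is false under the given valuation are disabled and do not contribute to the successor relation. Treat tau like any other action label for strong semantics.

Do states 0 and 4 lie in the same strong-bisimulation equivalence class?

Answer: NOT BISIMILAR

Analysis:
Compute ~ classes (split until stable):
  P[0] = {{0,1,2,3,4,5,6,7,8}}
  P[1] = {{0,5,8},{1},{2},{3,4},{6,7}}
  P[2] = {{0},{1},{2},{3},{4},{5},{6,7},{8}}
Fixed point at round 3; 8 class(es).
[0]={0}  [4]={4}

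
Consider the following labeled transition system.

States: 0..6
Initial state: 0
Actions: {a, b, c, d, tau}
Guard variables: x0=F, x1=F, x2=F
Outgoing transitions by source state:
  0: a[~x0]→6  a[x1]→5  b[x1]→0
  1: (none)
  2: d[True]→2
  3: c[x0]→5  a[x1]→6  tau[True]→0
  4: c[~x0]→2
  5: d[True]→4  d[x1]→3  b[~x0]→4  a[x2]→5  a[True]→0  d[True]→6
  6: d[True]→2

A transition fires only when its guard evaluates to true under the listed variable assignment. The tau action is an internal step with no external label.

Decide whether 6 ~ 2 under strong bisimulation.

Answer: BISIMILAR

Working:
Bisimulation quotient by refinement:
  P[0] = {{0,1,2,3,4,5,6}}
  P[1] = {{0},{1},{2,6},{3},{4},{5}}
6 equivalence class(es) (converged in 2)
[6]={2,6}  [2]={2,6}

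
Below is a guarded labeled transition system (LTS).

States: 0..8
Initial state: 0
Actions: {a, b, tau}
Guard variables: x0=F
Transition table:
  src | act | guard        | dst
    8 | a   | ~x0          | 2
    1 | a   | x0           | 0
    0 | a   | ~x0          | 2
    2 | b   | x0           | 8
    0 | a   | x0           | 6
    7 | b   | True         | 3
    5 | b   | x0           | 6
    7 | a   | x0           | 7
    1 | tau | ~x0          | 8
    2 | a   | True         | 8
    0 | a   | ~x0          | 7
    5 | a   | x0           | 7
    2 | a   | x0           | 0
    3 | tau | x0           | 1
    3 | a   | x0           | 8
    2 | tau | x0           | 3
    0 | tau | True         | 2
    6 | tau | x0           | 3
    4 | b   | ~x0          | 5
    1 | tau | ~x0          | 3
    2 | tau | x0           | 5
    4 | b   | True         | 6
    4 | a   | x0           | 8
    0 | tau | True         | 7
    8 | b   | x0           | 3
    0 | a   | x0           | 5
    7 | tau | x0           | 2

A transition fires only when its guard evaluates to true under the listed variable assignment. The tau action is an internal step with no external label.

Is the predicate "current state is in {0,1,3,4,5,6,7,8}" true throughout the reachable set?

Safe = {0,1,3,4,5,6,7,8}
R = {0,2,3,7,8}
  0: ✓
  2: outside
  3: ✓
  7: ✓
  8: ✓
reach 2 via a — violates

Answer: INVARIANT VIOLATED at state 2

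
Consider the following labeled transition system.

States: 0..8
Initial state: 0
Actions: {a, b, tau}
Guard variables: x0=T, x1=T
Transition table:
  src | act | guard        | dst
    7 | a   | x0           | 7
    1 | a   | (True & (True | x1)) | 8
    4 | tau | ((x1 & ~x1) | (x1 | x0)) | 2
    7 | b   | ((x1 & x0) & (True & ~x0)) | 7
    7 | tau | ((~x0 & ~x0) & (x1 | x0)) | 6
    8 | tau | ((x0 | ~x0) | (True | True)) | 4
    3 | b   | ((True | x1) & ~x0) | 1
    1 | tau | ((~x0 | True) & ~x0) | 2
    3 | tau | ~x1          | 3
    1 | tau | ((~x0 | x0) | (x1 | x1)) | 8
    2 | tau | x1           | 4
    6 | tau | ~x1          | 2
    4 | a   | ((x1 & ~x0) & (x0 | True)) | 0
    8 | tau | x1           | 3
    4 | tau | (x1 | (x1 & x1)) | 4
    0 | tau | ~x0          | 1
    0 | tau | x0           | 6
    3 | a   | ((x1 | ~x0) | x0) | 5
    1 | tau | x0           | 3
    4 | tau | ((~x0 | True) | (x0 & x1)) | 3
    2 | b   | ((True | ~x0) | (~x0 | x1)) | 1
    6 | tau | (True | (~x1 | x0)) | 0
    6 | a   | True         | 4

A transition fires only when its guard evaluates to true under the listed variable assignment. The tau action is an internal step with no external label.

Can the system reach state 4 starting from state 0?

Answer: REACHABLE

Trace:
Guard filter leaves 15 enabled edge(s).
Layer 0: {0}
Layer 1: {6}  now seen {0,6}
Layer 2: {4}  now seen {0,4,6}
Layer 3: {2,3}  now seen {0,2,3,4,6}
Layer 4: {1,5}  now seen {0,1,2,3,4,5,6}
Layer 5: {8}  now seen {0,1,2,3,4,5,6,8}
Reach set: {0,1,2,3,4,5,6,8}
Path to 4: tau·a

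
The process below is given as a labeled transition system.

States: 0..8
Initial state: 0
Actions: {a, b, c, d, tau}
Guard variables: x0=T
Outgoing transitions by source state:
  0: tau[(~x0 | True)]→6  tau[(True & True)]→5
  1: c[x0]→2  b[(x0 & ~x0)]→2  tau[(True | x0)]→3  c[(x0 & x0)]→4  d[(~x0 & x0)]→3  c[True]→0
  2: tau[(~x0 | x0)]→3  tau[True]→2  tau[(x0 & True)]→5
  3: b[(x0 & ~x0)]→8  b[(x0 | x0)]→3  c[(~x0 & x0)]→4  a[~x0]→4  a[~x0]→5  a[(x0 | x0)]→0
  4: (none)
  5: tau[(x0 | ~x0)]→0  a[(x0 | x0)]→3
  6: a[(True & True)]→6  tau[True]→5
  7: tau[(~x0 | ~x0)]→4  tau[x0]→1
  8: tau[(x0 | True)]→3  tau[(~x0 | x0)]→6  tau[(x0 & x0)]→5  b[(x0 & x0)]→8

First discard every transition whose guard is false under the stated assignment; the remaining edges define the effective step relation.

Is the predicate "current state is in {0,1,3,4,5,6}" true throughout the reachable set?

Answer: INVARIANT HOLDS

Trace:
Allowed set {0,1,3,4,5,6}
Reachable = {0,3,5,6}
  0: ✓
  3: ✓
  5: ✓
  6: ✓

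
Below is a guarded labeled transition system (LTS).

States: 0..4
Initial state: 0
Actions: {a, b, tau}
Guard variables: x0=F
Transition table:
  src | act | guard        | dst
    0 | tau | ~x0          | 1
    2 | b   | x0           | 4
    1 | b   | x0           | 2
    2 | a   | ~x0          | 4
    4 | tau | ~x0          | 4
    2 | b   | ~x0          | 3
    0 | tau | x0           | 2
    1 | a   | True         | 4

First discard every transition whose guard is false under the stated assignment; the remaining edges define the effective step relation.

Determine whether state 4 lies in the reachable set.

Answer: REACHABLE

Analysis:
After dropping false guards: 5 live edges.
depth 0: {0}
depth 1: {1}  now seen {0,1}
depth 2: {4}  now seen {0,1,4}
Reachable = {0,1,4}
witness 4: tau·a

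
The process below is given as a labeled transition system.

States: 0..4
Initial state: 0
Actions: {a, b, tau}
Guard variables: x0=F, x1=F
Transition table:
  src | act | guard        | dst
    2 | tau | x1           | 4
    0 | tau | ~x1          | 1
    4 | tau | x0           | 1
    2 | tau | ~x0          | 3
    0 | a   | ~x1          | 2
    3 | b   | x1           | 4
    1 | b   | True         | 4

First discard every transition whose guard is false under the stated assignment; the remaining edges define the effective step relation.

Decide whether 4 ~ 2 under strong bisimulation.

Compute ~ classes (split until stable):
  π0 = {{0,1,2,3,4}}
  π1 = {{0},{1},{2},{3,4}}
stable after 2 split(s): 4 block(s)
4∈{3,4}, 2∈{2}

Answer: NOT BISIMILAR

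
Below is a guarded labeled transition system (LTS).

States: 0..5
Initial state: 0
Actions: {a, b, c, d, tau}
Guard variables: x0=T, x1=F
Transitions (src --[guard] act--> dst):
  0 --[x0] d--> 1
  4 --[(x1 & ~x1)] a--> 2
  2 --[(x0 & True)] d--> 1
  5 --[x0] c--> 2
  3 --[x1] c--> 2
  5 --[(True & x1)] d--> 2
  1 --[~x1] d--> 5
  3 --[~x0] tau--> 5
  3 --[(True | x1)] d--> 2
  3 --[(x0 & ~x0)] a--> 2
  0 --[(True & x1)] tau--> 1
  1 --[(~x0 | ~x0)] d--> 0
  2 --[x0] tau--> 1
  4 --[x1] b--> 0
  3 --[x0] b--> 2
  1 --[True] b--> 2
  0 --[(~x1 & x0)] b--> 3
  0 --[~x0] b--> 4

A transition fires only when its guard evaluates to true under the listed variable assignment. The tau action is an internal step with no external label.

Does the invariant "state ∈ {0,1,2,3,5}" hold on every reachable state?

Allowed set {0,1,2,3,5}
R = {0,1,2,3,5}
  0: ok
  1: ok
  2: ok
  3: ok
  5: ok

Answer: INVARIANT HOLDS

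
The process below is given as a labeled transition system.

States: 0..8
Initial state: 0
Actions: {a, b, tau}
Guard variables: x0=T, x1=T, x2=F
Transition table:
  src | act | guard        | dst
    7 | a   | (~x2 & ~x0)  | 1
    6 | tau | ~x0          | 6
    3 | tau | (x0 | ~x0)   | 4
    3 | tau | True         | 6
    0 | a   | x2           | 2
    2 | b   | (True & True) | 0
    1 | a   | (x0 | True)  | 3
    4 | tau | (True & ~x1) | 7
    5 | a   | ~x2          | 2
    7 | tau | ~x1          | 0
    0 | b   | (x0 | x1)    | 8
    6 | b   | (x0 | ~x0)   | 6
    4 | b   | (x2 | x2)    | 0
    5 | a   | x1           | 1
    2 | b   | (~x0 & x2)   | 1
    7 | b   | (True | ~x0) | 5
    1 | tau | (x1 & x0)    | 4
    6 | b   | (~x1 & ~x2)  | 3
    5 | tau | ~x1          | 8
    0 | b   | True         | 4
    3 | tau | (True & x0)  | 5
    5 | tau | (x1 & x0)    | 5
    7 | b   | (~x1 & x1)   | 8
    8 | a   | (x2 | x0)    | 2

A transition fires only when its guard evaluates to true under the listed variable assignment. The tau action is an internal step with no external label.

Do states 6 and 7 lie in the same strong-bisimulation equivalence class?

Answer: NOT BISIMILAR

Trace:
Compute ~ classes (split until stable):
  round 0: {{0,1,2,3,4,5,6,7,8}}
  round 1: {{0,2,6,7},{1,5},{3},{4},{8}}
  round 2: {{0},{1},{2,6},{3},{4},{5},{7},{8}}
  round 3: {{0},{1},{2},{3},{4},{5},{6},{7},{8}}
stable after 4 split(s): 9 block(s)
[6]={6}  [7]={7}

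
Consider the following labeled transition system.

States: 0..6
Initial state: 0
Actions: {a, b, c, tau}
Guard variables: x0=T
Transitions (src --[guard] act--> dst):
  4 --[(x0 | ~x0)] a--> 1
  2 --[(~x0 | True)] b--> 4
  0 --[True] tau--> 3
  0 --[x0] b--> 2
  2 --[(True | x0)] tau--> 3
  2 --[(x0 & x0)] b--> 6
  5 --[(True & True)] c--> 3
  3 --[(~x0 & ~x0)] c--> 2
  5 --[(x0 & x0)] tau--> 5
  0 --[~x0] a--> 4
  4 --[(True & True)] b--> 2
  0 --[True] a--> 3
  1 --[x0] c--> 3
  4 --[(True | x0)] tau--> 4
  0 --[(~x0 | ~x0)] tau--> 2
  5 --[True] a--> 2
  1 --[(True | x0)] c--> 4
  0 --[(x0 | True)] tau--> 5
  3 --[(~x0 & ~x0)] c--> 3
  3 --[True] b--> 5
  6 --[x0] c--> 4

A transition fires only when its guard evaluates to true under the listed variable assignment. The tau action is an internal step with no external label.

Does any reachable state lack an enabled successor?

Reachable = {0,1,2,3,4,5,6}
  0: a→3  b→2  tau→3  tau→5  [4 out]
  1: c→3  c→4  [2 out]
  2: b→4  b→6  tau→3  [3 out]
  3: b→5  [1 out]
  4: a→1  b→2  tau→4  [3 out]
  5: a→2  c→3  tau→5  [3 out]
  6: c→4  [1 out]

Answer: DEADLOCK-FREE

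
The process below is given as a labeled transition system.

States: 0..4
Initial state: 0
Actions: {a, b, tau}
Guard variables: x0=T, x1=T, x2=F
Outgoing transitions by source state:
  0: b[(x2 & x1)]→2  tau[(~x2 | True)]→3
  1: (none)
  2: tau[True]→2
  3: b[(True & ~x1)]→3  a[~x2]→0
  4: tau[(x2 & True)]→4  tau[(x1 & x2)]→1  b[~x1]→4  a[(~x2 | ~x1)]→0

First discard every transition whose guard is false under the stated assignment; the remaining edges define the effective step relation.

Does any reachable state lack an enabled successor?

Answer: DEADLOCK-FREE

Working:
R = {0,3}
  0: tau→3  [deg 1]
  3: a→0  [deg 1]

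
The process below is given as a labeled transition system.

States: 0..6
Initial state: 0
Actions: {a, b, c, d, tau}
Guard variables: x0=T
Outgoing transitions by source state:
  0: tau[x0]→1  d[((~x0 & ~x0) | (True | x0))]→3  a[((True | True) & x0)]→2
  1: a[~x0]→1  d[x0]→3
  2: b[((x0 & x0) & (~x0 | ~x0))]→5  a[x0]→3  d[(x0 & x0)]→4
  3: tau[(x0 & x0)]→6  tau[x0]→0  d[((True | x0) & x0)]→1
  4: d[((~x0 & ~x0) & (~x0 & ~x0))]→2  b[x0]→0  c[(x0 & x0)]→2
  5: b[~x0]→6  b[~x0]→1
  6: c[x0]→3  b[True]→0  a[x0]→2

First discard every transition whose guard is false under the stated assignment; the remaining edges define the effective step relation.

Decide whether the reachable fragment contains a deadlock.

Answer: DEADLOCK-FREE

Working:
R = {0,1,2,3,4,6}
  0: a→2  d→3  tau→1  [3 out]
  1: d→3  [1 out]
  2: a→3  d→4  [2 out]
  3: d→1  tau→0  tau→6  [3 out]
  4: b→0  c→2  [2 out]
  6: a→2  b→0  c→3  [3 out]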